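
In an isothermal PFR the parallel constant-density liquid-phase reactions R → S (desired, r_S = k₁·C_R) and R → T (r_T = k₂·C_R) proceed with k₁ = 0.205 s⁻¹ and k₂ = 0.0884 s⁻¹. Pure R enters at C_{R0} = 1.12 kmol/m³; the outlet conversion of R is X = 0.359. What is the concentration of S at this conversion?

C_R = C_{R0}(1−X) = 0.7179 kmol/m³.
Both paths are first order in R, so the instantaneous fraction to S is constant: dC_S/d(−C_R) = k₁/(k₁+k₂) = 0.6987.
C_S = 0.6987·(C_{R0}−C_R) = 0.6987×0.4021 = 0.281 kmol/m³.

0.281 kmol/m³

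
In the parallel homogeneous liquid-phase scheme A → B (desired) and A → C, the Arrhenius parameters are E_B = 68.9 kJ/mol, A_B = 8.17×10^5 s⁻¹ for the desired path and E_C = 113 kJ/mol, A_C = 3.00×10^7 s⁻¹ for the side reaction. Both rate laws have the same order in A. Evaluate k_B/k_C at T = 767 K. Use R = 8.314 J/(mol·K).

27.4

Since both paths have the same order in A, the concentration cancels and S_{B/C} = k_B/k_C = (A_B/A_C)·exp[(E_C−E_B)/(RT)].
(E_C−E_B)/(RT) = (113−68.9)×10³/(8.314×767) = 44100/6377 = 6.916.
k_B/k_C = (8.17×10^5/3.00×10^7)·exp(6.916) = 0.02723 × 1008 = 27.4.
Since E_B < E_C, lowering the temperature improves selectivity toward B.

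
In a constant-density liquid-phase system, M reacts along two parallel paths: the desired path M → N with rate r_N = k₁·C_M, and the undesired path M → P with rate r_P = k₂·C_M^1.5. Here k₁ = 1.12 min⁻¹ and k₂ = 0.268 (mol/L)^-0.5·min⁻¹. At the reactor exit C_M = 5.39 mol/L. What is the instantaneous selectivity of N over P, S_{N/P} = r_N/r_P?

S_{N/P} = r_N/r_P = (k₁·C_M)/(k₂·C_M^1.5) = (k₁/k₂)·C_M^-0.5.
= (1.12×5.390) / (0.268×5.390^1.5) = 6.037/3.354 = 1.80.
The undesired path is higher order in M, so low C_M (CSTR or dilute feed) favours N.

1.80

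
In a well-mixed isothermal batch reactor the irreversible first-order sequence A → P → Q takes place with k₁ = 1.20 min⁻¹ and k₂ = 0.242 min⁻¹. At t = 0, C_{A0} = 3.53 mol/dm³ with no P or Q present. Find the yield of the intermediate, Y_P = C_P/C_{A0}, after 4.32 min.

0.433

The intermediate concentration in a first-order A→B→C sequence is C_P = k₁C_{A0}(e^(−k₁t) − e^(−k₂t))/(k₂−k₁).
e^(−k₁t) = e^(−1.20×4.32) = e^(−5.184) = 0.005606; e^(−k₂t) = e^(−1.045) = 0.3515.
C_P = 1.20×3.53/(0.242−1.20) × (0.005606−0.3515) = (-4.422)×(-0.3459) = 1.530 mol/dm³.
Y_P = C_P/C_{A0} = 1.530/3.53 = 0.433.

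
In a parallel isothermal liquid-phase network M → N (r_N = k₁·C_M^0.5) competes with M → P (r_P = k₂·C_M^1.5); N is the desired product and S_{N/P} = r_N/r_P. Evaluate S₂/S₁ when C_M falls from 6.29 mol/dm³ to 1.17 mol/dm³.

S_{N/P} = (k₁/k₂)·C_M⁻¹, so S₂/S₁ = (C_{M,2}/C_{M,1})⁻¹.
= 6.29/1.17 = 5.38.
Selectivity toward N rises as C_M falls — low-concentration operation is favoured.

5.38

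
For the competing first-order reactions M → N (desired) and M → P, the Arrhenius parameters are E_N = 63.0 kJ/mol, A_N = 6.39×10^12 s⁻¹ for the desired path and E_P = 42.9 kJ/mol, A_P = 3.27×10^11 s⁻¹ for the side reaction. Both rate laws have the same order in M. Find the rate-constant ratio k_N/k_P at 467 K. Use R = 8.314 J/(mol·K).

Since both paths have the same order in M, the concentration cancels and S_{N/P} = k_N/k_P = (A_N/A_P)·exp[(E_P−E_N)/(RT)].
(E_P−E_N)/(RT) = (42.9−63.0)×10³/(8.314×467) = -20100/3883 = -5.177.
k_N/k_P = (6.39×10^12/3.27×10^11)·exp(-5.177) = 19.54 × 0.005646 = 0.110.
Since E_N > E_P, raising the temperature improves selectivity toward N.

0.110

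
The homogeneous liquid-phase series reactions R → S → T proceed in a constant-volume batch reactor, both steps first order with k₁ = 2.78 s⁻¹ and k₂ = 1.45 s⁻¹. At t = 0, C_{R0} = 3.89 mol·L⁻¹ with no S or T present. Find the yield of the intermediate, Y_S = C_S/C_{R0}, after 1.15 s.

0.309

For first-order series with pure R initially, C_S(t) = k₁C_{R0}/(k₂−k₁)·(e^(−k₁t) − e^(−k₂t)).
e^(−k₁t) = e^(−2.78×1.15) = e^(−3.197) = 0.04088; e^(−k₂t) = e^(−1.667) = 0.1887.
C_S = 2.78×3.89/(1.45−2.78) × (0.04088−0.1887) = (-8.131)×(-0.1478) = 1.202 mol·L⁻¹.
Y_S = C_S/C_{R0} = 1.202/3.89 = 0.309.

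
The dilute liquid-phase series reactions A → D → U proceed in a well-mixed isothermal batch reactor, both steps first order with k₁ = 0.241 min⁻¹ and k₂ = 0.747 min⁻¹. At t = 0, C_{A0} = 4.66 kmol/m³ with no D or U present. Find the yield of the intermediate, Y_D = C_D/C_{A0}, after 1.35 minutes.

For first-order series with pure A initially, C_D(t) = k₁C_{A0}/(k₂−k₁)·(e^(−k₁t) − e^(−k₂t)).
e^(−k₁t) = e^(−0.241×1.35) = e^(−0.3254) = 0.7223; e^(−k₂t) = e^(−1.008) = 0.3648.
C_D = 0.241×4.66/(0.747−0.241) × (0.7223−0.3648) = 2.219×0.3575 = 0.7934 kmol/m³.
Y_D = C_D/C_{A0} = 0.7934/4.66 = 0.170.

0.170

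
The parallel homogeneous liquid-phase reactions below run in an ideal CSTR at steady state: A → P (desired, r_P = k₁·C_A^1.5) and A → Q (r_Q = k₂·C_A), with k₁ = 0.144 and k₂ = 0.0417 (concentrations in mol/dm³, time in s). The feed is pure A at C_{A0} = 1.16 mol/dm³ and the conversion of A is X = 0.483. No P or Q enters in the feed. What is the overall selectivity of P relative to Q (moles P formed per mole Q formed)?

Exit C_A = C_{A0}(1−X) = 1.16×0.517 = 0.5997 mol/dm³.
A CSTR operates uniformly at the exit composition, giving r_P = 0.06688 and r_Q = 0.02501 (each k·C_A^n at C_A = 0.5997).
Overall selectivity = C_P/C_Q = r_Pτ/(r_Qτ) = r_P/r_Q = 2.67.

2.67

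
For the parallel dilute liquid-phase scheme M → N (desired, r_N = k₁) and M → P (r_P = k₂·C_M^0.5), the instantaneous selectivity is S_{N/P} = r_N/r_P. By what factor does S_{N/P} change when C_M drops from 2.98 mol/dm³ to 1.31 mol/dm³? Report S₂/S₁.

1.51

S_{N/P} = (k₁/k₂)·C_M^-0.5, so S₂/S₁ = (C_{M,2}/C_{M,1})^-0.5.
= (1.31/2.98)^(-0.5) = (0.4396)^(-0.5) = 1.51.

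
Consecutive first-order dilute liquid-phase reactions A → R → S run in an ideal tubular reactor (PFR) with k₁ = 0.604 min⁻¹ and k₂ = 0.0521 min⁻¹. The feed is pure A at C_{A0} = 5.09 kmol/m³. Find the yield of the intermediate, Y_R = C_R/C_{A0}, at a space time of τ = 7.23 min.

Solving the coupled first-order balances gives C_R(τ) = [k₁/(k₂−k₁)]·C_{A0}·(e^(−k₁τ) − e^(−k₂τ)).
e^(−k₁τ) = e^(−0.604×7.23) = e^(−4.367) = 0.01269; e^(−k₂τ) = e^(−0.3767) = 0.6861.
C_R = 0.604×5.09/(0.0521−0.604) × (0.01269−0.6861) = (-5.571)×(-0.6734) = 3.751 kmol/m³.
Y_R = C_R/C_{A0} = 3.751/5.09 = 0.737.

0.737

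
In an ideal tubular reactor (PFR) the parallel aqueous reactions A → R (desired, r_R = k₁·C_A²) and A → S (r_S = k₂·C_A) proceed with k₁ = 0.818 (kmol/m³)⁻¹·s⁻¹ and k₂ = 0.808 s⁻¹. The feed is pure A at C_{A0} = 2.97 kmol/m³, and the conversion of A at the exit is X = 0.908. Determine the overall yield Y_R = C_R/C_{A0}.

C_A = C_{A0}(1−X) = 0.2732 kmol/m³.
Along a PFR/batch, dC_S/dC_A = −r_S/(r_R+r_S) = −k₂/(k₂+k₁·C_A).
Integrating from C_{A0} to C_A: C_S = (0.808/0.818)·ln[(0.808+0.818·2.97)/(0.808+0.818·0.273)] = 0.9878·ln(3.237/1.032) = 1.130 kmol/m³.
Then C_R = (C_{A0}−C_A) − C_S = 2.697 − 1.130 = 1.567 kmol/m³.
Y_R = C_R/C_{A0} = 1.567/2.97 = 0.528.

0.528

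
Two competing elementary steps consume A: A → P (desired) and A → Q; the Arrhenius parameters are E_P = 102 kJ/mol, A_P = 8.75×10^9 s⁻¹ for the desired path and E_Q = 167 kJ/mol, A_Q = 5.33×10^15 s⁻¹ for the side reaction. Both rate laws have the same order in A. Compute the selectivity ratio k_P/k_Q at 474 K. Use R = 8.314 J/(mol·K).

23.9

Since both paths have the same order in A, the concentration cancels and S_{P/Q} = k_P/k_Q = (A_P/A_Q)·exp[(E_Q−E_P)/(RT)].
(E_Q−E_P)/(RT) = (167−102)×10³/(8.314×474) = 65000/3941 = 16.49.
k_P/k_Q = (8.75×10^9/5.33×10^15)·exp(16.49) = 1.642×10^-6 × 1.456×10^7 = 23.9.
Since E_P < E_Q, lowering the temperature improves selectivity toward P.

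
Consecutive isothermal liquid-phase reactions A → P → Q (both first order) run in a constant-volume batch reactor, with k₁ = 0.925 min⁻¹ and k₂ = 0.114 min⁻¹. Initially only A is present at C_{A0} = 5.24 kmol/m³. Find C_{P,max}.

At the optimum, C_{P,max}/C_{A0} = (k₁/k₂)^[k₂/(k₂−k₁)].
= (0.925/0.114)^(0.114/(0.114−0.925)) = (8.114)^(-0.1406) = 0.7451.
C_{P,max} = 0.7451×5.24 = 3.90 kmol/m³.

3.90 kmol/m³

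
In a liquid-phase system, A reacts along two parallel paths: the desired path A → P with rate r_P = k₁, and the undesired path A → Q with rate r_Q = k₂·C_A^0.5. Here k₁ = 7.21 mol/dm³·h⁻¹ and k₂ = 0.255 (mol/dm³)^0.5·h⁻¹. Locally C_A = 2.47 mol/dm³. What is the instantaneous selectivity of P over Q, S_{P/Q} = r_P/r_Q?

S_{P/Q} = r_P/r_Q = (k₁)/(k₂·C_A^0.5) = (k₁/k₂)·C_A^-0.5.
= (7.21) / (0.255×2.470^0.5) = 7.210/0.4008 = 18.0.

18.0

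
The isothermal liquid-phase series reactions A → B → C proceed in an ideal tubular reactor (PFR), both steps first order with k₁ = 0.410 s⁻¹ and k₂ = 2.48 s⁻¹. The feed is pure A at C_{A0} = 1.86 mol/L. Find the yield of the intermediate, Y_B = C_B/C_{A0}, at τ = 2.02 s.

The intermediate concentration in a first-order A→B→C sequence is C_B = k₁C_{A0}(e^(−k₁τ) − e^(−k₂τ))/(k₂−k₁).
e^(−k₁τ) = e^(−0.410×2.02) = e^(−0.8282) = 0.4368; e^(−k₂τ) = e^(−5.010) = 0.006674.
C_B = 0.410×1.86/(2.48−0.410) × (0.4368−0.006674) = 0.3684×0.4302 = 0.1585 mol/L.
Y_B = C_B/C_{A0} = 0.1585/1.86 = 0.0852.

0.0852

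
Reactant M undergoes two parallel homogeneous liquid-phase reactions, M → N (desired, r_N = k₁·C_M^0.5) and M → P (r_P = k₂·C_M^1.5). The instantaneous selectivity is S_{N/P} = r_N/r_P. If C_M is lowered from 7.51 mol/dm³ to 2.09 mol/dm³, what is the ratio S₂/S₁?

3.59

S_{N/P} = (k₁/k₂)·C_M⁻¹, so S₂/S₁ = (C_{M,2}/C_{M,1})⁻¹.
= 7.51/2.09 = 3.59.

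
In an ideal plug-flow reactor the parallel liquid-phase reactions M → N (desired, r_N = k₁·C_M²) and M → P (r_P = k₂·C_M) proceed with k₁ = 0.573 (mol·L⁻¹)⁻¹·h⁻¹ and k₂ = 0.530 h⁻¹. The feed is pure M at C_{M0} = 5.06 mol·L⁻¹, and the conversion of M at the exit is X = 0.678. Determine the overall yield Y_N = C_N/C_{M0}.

0.522

C_M = C_{M0}(1−X) = 1.629 mol·L⁻¹.
Along a PFR/batch, dC_P/dC_M = −r_P/(r_N+r_P) = −k₂/(k₂+k₁·C_M).
Integrating from C_{M0} to C_M: C_P = (0.530/0.573)·ln[(0.530+0.573·5.06)/(0.530+0.573·1.63)] = 0.9250·ln(3.429/1.464) = 0.7876 mol·L⁻¹.
Then C_N = (C_{M0}−C_M) − C_P = 3.431 − 0.7876 = 2.643 mol·L⁻¹.
Y_N = C_N/C_{M0} = 2.643/5.06 = 0.522.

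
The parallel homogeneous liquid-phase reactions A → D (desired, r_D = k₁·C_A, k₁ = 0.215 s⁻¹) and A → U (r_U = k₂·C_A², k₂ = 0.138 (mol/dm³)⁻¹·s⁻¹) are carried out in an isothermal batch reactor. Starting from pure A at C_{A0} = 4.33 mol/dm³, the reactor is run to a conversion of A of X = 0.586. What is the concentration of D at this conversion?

0.878 mol/dm³

C_A = C_{A0}(1−X) = 1.793 mol/dm³.
Along a PFR/batch, dC_D/dC_A = −r_D/(r_D+r_U) = −k₁/(k₁+k₂·C_A).
Integrating from C_{A0} to C_A: C_D = (0.215/0.138)·ln[(0.215+0.138·4.33)/(0.215+0.138·1.79)] = 1.558·ln(0.8125/0.4624) = 0.8783 mol/dm³.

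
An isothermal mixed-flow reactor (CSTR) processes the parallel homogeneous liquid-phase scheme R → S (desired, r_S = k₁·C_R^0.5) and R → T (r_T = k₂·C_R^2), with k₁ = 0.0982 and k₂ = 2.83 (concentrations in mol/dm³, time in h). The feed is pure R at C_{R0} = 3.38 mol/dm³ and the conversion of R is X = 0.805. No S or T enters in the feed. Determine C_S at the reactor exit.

Exit C_R = C_{R0}(1−X) = 3.38×0.195 = 0.6591 mol/dm³.
Rates in a CSTR are evaluated at the outlet concentration: r_S = 0.0982×0.6591^0.5 = 0.07972, r_T = 2.83×0.6591^2 = 1.229.
Fraction of consumed R going to S: r_S/(r_S+r_T) = 0.06090.
C_S = 0.06090·C_{R0}·X = 0.06090×3.38×0.805 = 0.166 mol/dm³.

0.166 mol/dm³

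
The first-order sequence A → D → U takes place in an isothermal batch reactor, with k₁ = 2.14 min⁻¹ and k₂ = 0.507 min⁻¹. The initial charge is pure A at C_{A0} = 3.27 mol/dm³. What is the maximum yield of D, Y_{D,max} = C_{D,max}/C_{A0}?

0.639

Evaluating C_D at t_opt = ln(k₂/k₁)/(k₂−k₁) gives C_{D,max}/C_{A0} = (k₁/k₂)^[k₂/(k₂−k₁)].
= (2.14/0.507)^(0.507/(0.507−2.14)) = (4.221)^(-0.3105) = 0.6395.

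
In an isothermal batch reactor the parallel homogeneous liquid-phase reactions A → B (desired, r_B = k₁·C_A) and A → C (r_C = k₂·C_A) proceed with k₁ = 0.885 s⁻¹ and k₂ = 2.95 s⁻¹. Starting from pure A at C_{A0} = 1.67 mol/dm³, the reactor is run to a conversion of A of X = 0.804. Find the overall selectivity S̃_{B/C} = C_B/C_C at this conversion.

0.300

C_A = C_{A0}(1−X) = 0.3273 mol/dm³.
Both paths are first order in A, so the instantaneous fraction to B is constant: dC_B/d(−C_A) = k₁/(k₁+k₂) = 0.2308.
C_B = 0.2308·(C_{A0}−C_A) = 0.2308×1.343 = 0.310 mol/dm³.
C_C = (C_{A0}−C_A)−C_B = 1.033 mol/dm³; S̃_{B/C} = 0.3098/1.033 = 0.300.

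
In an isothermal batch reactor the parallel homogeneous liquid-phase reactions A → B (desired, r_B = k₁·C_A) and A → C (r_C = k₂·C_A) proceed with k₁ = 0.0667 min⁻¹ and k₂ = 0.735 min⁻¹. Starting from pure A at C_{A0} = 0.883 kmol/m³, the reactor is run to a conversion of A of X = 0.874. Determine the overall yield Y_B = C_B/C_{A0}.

0.0727

C_A = C_{A0}(1−X) = 0.1113 kmol/m³.
Both paths are first order in A, so the instantaneous fraction to B is constant: dC_B/d(−C_A) = k₁/(k₁+k₂) = 0.08320.
C_B = 0.08320·(C_{A0}−C_A) = 0.08320×0.7717 = 0.0642 kmol/m³.
Y_B = C_B/C_{A0} = 0.06421/0.883 = 0.0727.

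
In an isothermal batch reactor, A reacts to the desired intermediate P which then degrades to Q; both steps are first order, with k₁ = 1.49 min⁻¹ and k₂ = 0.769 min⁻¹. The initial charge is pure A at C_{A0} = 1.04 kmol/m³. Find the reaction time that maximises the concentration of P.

0.917 min

The intermediate peaks when r₁ = r₂, i.e. k₁e^(−k₁t) = k₂e^(−k₂t), giving t_opt = ln(k₂/k₁)/(k₂−k₁).
= ln(0.769/1.49)/(0.769−1.49) = ln(0.5161)/-0.7210 = -0.6614/-0.7210 = 0.917 min.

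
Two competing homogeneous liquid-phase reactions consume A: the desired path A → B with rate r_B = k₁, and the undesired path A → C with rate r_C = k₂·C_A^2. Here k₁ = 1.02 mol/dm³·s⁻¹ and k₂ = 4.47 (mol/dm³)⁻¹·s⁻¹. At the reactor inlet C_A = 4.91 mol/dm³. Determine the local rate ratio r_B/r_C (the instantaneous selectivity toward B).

0.00947

S_{B/C} = r_B/r_C = (k₁)/(k₂·C_A^2) = (k₁/k₂)·C_A^-2.
= (1.02) / (4.47×4.910^2) = 1.020/107.8 = 0.00947.
The undesired path is higher order in A, so low C_A (CSTR or dilute feed) favours B.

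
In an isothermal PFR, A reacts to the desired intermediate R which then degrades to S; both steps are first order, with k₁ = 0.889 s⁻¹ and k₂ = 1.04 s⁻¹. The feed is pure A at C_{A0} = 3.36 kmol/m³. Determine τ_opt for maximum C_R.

For first-order series the maximum of C_R occurs at τ_opt = ln(k₂/k₁)/(k₂−k₁).
= ln(1.04/0.889)/(1.04−0.889) = ln(1.170)/0.1510 = 0.1569/0.1510 = 1.04 s.

1.04 s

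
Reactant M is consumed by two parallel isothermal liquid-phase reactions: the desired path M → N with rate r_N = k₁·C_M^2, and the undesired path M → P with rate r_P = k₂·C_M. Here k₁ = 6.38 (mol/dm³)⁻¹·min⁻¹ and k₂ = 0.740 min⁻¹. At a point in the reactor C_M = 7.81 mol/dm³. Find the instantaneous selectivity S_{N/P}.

67.3

S_{N/P} = r_N/r_P = (k₁·C_M^2)/(k₂·C_M) = (k₁/k₂)·C_M.
= (6.38×7.810^2) / (0.740×7.810) = 389.2/5.779 = 67.3.
Since the desired path is higher order in M, keeping C_M high (PFR or concentrated feed) favours N.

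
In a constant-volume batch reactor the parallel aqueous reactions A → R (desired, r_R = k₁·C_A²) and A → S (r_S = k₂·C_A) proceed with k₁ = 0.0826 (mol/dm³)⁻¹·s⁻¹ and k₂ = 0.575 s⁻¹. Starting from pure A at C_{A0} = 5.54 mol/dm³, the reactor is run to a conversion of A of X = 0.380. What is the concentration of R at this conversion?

0.822 mol/dm³

C_A = C_{A0}(1−X) = 3.435 mol/dm³.
Along a PFR/batch, dC_S/dC_A = −r_S/(r_R+r_S) = −k₂/(k₂+k₁·C_A).
Integrating from C_{A0} to C_A: C_S = (0.575/0.0826)·ln[(0.575+0.0826·5.54)/(0.575+0.0826·3.43)] = 6.961·ln(1.033/0.8587) = 1.284 mol/dm³.
Then C_R = (C_{A0}−C_A) − C_S = 2.105 − 1.284 = 0.8215 mol/dm³.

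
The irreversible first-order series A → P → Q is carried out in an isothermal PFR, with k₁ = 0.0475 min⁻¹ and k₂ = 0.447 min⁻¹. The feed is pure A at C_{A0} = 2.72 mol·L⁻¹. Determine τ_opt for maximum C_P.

Setting dC_P/dτ = 0 gives τ_opt = ln(k₂/k₁)/(k₂−k₁).
= ln(0.447/0.0475)/(0.447−0.0475) = ln(9.411)/0.3995 = 2.242/0.3995 = 5.61 min.

5.61 min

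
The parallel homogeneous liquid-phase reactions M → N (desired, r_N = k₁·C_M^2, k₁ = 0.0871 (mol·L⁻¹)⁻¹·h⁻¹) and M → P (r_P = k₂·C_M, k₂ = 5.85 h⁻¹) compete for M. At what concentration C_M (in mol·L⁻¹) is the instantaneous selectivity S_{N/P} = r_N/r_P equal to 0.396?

26.6 mol·L⁻¹

S_{N/P} = (k₁/k₂)·C_M ⇒ C_M = S·k₂/k₁.
= 0.396×5.85/0.0871 = 26.6 mol·L⁻¹.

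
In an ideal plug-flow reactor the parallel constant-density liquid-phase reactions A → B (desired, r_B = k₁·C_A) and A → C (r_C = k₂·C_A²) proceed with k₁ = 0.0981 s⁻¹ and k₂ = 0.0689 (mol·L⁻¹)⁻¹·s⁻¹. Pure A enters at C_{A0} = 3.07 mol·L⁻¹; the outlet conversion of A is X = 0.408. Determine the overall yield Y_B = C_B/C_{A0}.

C_A = C_{A0}(1−X) = 1.817 mol·L⁻¹.
Along a PFR/batch, dC_B/dC_A = −r_B/(r_B+r_C) = −k₁/(k₁+k₂·C_A).
Integrating from C_{A0} to C_A: C_B = (0.0981/0.0689)·ln[(0.0981+0.0689·3.07)/(0.0981+0.0689·1.82)] = 1.424·ln(0.3096/0.2233) = 0.4652 mol·L⁻¹.
Y_B = C_B/C_{A0} = 0.4652/3.07 = 0.152.

0.152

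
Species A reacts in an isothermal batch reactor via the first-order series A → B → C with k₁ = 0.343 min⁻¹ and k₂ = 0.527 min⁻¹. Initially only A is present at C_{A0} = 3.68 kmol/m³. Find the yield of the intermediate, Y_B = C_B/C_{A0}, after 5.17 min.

The intermediate concentration in a first-order A→B→C sequence is C_B = k₁C_{A0}(e^(−k₁t) − e^(−k₂t))/(k₂−k₁).
e^(−k₁t) = e^(−0.343×5.17) = e^(−1.773) = 0.1698; e^(−k₂t) = e^(−2.725) = 0.06557.
C_B = 0.343×3.68/(0.527−0.343) × (0.1698−0.06557) = 6.860×0.1042 = 0.7148 kmol/m³.
Y_B = C_B/C_{A0} = 0.7148/3.68 = 0.194.

0.194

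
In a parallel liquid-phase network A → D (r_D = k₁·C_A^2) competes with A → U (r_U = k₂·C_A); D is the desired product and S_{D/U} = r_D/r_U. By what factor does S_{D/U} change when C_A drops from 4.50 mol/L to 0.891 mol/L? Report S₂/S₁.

0.198

S_{D/U} = (k₁/k₂)·C_A, so S₂/S₁ = (C_{A,2}/C_{A,1}).
= 0.891/4.50 = 0.198.
Selectivity toward D falls as C_A falls — high-concentration operation is favoured.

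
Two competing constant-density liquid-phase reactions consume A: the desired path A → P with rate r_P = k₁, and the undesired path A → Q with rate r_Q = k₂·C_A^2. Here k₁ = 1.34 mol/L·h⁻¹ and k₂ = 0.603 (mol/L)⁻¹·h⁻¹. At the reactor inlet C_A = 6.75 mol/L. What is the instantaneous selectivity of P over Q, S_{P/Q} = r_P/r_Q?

0.0488

S_{P/Q} = r_P/r_Q = (k₁)/(k₂·C_A^2) = (k₁/k₂)·C_A^-2.
= (1.34) / (0.603×6.750^2) = 1.340/27.47 = 0.0488.
The undesired path is higher order in A, so low C_A (CSTR or dilute feed) favours P.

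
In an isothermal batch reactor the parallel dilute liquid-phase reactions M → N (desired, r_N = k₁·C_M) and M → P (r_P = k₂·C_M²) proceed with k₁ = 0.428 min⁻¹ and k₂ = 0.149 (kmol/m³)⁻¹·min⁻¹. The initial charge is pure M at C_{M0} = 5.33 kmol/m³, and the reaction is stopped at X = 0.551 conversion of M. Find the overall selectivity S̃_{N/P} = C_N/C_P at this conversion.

0.765

C_M = C_{M0}(1−X) = 2.393 kmol/m³.
Along a PFR/batch, dC_N/dC_M = −r_N/(r_N+r_P) = −k₁/(k₁+k₂·C_M).
Integrating from C_{M0} to C_M: C_N = (0.428/0.149)·ln[(0.428+0.149·5.33)/(0.428+0.149·2.39)] = 2.872·ln(1.222/0.7846) = 1.273 kmol/m³.
C_P = (C_{M0}−C_M)−C_N = 1.664 kmol/m³; S̃_{N/P} = 1.273/1.664 = 0.765.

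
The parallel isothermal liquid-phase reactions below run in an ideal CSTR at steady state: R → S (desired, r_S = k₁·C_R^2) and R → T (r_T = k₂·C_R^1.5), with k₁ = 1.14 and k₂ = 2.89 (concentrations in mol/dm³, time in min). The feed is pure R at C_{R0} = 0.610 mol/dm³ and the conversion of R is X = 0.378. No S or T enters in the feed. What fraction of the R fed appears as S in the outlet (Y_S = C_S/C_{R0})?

Exit C_R = C_{R0}(1−X) = 0.610×0.622 = 0.3794 mol/dm³.
In a CSTR the entire volume is at exit conditions, so r_S = 1.14×0.3794^2 = 0.1641 and r_T = 2.89×0.3794^1.5 = 0.6754.
Fraction of consumed R going to S: r_S/(r_S+r_T) = 0.1955.
C_S = 0.1955·C_{R0}·X = 0.1955×0.610×0.378 = 0.0451 mol/dm³; Y_S = C_S/C_{R0} = 0.0739.

0.0739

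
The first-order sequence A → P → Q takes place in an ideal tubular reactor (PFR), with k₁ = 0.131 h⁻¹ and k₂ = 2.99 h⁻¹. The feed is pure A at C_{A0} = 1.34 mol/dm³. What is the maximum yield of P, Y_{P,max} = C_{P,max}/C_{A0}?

0.0380

At the optimum, C_{P,max}/C_{A0} = (k₁/k₂)^[k₂/(k₂−k₁)].
= (0.131/2.99)^(2.99/(2.99−0.131)) = (0.04381)^(1.046) = 0.03796.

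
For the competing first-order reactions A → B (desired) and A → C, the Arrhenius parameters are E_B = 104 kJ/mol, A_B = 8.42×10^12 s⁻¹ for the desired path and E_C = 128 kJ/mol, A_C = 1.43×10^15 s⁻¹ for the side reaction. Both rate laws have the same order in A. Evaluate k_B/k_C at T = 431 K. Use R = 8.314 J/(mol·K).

4.77

k_B/k_C = (A_B/A_C)·exp[−(E_B−E_C)/(RT)] = (A_B/A_C)·exp[(E_C−E_B)/(RT)].
(E_C−E_B)/(RT) = (128−104)×10³/(8.314×431) = 24000/3583 = 6.698.
k_B/k_C = (8.42×10^12/1.43×10^15)·exp(6.698) = 0.005888 × 810.5 = 4.77.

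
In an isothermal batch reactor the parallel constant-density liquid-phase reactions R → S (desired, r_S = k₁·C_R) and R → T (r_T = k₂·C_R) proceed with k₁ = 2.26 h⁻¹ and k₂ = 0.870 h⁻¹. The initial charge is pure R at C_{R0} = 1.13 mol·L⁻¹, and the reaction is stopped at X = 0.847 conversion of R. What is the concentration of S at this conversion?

C_R = C_{R0}(1−X) = 0.1729 mol·L⁻¹.
Both paths are first order in R, so the instantaneous fraction to S is constant: dC_S/d(−C_R) = k₁/(k₁+k₂) = 0.7220.
C_S = 0.7220·(C_{R0}−C_R) = 0.7220×0.9571 = 0.691 mol·L⁻¹.

0.691 mol·L⁻¹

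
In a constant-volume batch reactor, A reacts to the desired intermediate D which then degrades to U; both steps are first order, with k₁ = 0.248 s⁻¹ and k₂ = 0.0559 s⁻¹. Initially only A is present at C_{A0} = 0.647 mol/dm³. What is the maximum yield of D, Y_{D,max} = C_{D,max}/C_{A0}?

Evaluating C_D at t_opt = ln(k₂/k₁)/(k₂−k₁) gives C_{D,max}/C_{A0} = (k₁/k₂)^[k₂/(k₂−k₁)].
= (0.248/0.0559)^(0.0559/(0.0559−0.248)) = (4.436)^(-0.2910) = 0.6482.

0.648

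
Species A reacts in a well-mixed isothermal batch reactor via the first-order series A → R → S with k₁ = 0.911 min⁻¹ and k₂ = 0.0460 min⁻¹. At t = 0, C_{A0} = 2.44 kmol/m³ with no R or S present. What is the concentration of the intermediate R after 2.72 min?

2.05 kmol/m³

The intermediate concentration in a first-order A→B→C sequence is C_R = k₁C_{A0}(e^(−k₁t) − e^(−k₂t))/(k₂−k₁).
e^(−k₁t) = e^(−0.911×2.72) = e^(−2.478) = 0.08392; e^(−k₂t) = e^(−0.1251) = 0.8824.
C_R = 0.911×2.44/(0.0460−0.911) × (0.08392−0.8824) = (-2.570)×(-0.7985) = 2.052 kmol/m³.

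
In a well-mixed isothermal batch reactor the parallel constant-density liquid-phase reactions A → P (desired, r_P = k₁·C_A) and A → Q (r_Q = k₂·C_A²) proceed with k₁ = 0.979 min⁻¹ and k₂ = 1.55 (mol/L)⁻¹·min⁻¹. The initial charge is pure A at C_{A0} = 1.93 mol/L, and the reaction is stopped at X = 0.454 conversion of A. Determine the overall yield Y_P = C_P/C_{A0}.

C_A = C_{A0}(1−X) = 1.054 mol/L.
Along a PFR/batch, dC_P/dC_A = −r_P/(r_P+r_Q) = −k₁/(k₁+k₂·C_A).
Integrating from C_{A0} to C_A: C_P = (0.979/1.55)·ln[(0.979+1.55·1.93)/(0.979+1.55·1.05)] = 0.6316·ln(3.970/2.612) = 0.2644 mol/L.
Y_P = C_P/C_{A0} = 0.2644/1.93 = 0.137.

0.137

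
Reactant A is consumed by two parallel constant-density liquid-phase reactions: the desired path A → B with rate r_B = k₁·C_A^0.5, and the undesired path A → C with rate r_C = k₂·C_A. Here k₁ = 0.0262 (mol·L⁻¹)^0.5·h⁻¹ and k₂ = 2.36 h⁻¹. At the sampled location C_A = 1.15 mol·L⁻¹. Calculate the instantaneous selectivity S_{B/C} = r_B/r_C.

S_{B/C} = r_B/r_C = (k₁·C_A^0.5)/(k₂·C_A) = (k₁/k₂)·C_A^-0.5.
= (0.0262×1.150^0.5) / (2.36×1.150) = 0.02810/2.714 = 0.0104.

0.0104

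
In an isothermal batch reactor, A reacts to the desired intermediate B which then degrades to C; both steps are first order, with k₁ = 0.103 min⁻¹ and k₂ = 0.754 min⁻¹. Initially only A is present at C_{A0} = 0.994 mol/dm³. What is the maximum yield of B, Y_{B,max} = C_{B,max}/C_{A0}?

At the optimum, C_{B,max}/C_{A0} = (k₁/k₂)^[k₂/(k₂−k₁)].
= (0.103/0.754)^(0.754/(0.754−0.103)) = (0.1366)^(1.158) = 0.09970.

0.0997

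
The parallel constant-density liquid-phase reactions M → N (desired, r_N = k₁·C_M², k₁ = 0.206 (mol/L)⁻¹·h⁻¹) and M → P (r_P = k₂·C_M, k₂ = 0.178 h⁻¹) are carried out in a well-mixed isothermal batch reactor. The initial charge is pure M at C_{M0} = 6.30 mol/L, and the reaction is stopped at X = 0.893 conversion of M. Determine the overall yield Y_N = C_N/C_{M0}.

0.682

C_M = C_{M0}(1−X) = 0.6741 mol/L.
Along a PFR/batch, dC_P/dC_M = −r_P/(r_N+r_P) = −k₂/(k₂+k₁·C_M).
Integrating from C_{M0} to C_M: C_P = (0.178/0.206)·ln[(0.178+0.206·6.30)/(0.178+0.206·0.674)] = 0.8641·ln(1.476/0.3169) = 1.329 mol/L.
Then C_N = (C_{M0}−C_M) − C_P = 5.626 − 1.329 = 4.297 mol/L.
Y_N = C_N/C_{M0} = 4.297/6.30 = 0.682.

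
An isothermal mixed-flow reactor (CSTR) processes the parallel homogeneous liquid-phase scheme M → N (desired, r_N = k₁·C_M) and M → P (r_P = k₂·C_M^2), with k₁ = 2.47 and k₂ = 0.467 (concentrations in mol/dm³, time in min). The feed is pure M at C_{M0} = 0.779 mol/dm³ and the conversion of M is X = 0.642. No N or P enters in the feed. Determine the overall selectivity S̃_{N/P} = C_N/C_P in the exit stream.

19.0

Exit C_M = C_{M0}(1−X) = 0.779×0.358 = 0.2789 mol/dm³.
A CSTR operates uniformly at the exit composition, giving r_N = 0.6888 and r_P = 0.03632 (each k·C_M^n at C_M = 0.2789).
Overall selectivity = C_N/C_P = r_Nτ/(r_Pτ) = r_N/r_P = 19.0.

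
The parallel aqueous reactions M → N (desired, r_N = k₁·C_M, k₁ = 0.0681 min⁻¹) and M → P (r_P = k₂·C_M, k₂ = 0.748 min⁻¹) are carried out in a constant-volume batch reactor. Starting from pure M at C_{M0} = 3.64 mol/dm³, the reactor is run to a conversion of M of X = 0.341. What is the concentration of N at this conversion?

C_M = C_{M0}(1−X) = 2.399 mol/dm³.
Both paths are first order in M, so the instantaneous fraction to N is constant: dC_N/d(−C_M) = k₁/(k₁+k₂) = 0.08345.
C_N = 0.08345·(C_{M0}−C_M) = 0.08345×1.241 = 0.104 mol/dm³.

0.104 mol/dm³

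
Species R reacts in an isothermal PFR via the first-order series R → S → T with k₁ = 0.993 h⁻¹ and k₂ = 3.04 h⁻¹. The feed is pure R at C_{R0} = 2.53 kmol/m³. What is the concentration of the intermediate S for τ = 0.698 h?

For first-order series with pure R initially, C_S(τ) = k₁C_{R0}/(k₂−k₁)·(e^(−k₁τ) − e^(−k₂τ)).
e^(−k₁τ) = e^(−0.993×0.698) = e^(−0.6931) = 0.5000; e^(−k₂τ) = e^(−2.122) = 0.1198.
C_S = 0.993×2.53/(3.04−0.993) × (0.5000−0.1198) = 1.227×0.3802 = 0.4666 kmol/m³.

0.467 kmol/m³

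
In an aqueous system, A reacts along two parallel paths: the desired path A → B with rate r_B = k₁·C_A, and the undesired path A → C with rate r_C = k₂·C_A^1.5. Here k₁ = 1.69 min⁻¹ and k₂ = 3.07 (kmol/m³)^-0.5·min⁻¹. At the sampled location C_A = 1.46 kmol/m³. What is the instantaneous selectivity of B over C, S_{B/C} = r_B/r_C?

S_{B/C} = r_B/r_C = (k₁·C_A)/(k₂·C_A^1.5) = (k₁/k₂)·C_A^-0.5.
= (1.69×1.460) / (3.07×1.460^1.5) = 2.467/5.416 = 0.456.
The undesired path is higher order in A, so low C_A (CSTR or dilute feed) favours B.

0.456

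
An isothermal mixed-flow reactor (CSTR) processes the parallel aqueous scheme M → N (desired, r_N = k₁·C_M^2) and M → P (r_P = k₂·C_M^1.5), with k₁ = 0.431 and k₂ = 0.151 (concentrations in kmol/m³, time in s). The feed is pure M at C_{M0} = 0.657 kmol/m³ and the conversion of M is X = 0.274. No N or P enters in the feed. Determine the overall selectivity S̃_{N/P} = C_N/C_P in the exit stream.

1.97

Exit C_M = C_{M0}(1−X) = 0.657×0.726 = 0.4770 kmol/m³.
In a CSTR the entire volume is at exit conditions, so r_N = 0.431×0.4770^2 = 0.09806 and r_P = 0.151×0.4770^1.5 = 0.04974.
Overall selectivity = C_N/C_P = r_Nτ/(r_Pτ) = r_N/r_P = 1.97.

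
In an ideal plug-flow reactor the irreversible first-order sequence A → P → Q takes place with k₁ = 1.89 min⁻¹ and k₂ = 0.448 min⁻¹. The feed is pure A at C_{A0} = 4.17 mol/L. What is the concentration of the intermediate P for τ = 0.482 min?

The intermediate concentration in a first-order A→B→C sequence is C_P = k₁C_{A0}(e^(−k₁τ) − e^(−k₂τ))/(k₂−k₁).
e^(−k₁τ) = e^(−1.89×0.482) = e^(−0.9110) = 0.4021; e^(−k₂τ) = e^(−0.2159) = 0.8058.
C_P = 1.89×4.17/(0.448−1.89) × (0.4021−0.8058) = (-5.466)×(-0.4037) = 2.206 mol/L.

2.21 mol/L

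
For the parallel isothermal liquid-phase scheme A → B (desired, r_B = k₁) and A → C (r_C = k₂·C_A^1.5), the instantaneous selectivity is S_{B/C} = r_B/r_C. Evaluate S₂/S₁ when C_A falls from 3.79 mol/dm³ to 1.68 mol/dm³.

S_{B/C} = (k₁/k₂)·C_A^-1.5, so S₂/S₁ = (C_{A,2}/C_{A,1})^-1.5.
= (1.68/3.79)^(-1.5) = (0.4433)^(-1.5) = 3.39.
Selectivity toward B rises as C_A falls — low-concentration operation is favoured.

3.39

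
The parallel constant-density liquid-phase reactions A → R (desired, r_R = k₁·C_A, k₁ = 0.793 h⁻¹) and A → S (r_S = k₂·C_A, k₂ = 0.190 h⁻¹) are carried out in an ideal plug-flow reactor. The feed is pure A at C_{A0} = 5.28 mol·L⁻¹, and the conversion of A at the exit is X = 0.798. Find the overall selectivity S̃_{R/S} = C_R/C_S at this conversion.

4.17

C_A = C_{A0}(1−X) = 1.067 mol·L⁻¹.
Both paths are first order in A, so the instantaneous fraction to R is constant: dC_R/d(−C_A) = k₁/(k₁+k₂) = 0.8067.
C_R = 0.8067·(C_{A0}−C_A) = 0.8067×4.213 = 3.40 mol·L⁻¹.
C_S = (C_{A0}−C_A)−C_R = 0.8144 mol·L⁻¹; S̃_{R/S} = 3.399/0.8144 = 4.17.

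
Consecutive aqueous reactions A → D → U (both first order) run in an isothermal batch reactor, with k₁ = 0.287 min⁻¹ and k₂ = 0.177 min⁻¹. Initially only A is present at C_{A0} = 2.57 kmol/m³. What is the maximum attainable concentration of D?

1.18 kmol/m³

At the optimum, C_{D,max}/C_{A0} = (k₁/k₂)^[k₂/(k₂−k₁)].
= (0.287/0.177)^(0.177/(0.177−0.287)) = (1.621)^(-1.609) = 0.4594.
C_{D,max} = 0.4594×2.57 = 1.18 kmol/m³.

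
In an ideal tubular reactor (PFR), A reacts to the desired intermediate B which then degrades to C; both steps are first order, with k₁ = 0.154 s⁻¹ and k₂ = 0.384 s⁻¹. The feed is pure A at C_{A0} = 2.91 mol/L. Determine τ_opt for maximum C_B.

For first-order series the maximum of C_B occurs at τ_opt = ln(k₂/k₁)/(k₂−k₁).
= ln(0.384/0.154)/(0.384−0.154) = ln(2.494)/0.2300 = 0.9137/0.2300 = 3.97 s.

3.97 s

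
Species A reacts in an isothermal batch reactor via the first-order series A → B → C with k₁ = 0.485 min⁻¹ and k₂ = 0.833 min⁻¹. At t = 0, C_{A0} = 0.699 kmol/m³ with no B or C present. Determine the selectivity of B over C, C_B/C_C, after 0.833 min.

Solving the coupled first-order balances gives C_B(t) = [k₁/(k₂−k₁)]·C_{A0}·(e^(−k₁t) − e^(−k₂t)).
e^(−k₁t) = e^(−0.485×0.833) = e^(−0.4040) = 0.6676; e^(−k₂t) = e^(−0.6939) = 0.4996.
C_B = 0.485×0.699/(0.833−0.485) × (0.6676−0.4996) = 0.9742×0.1680 = 0.1637 kmol/m³.
C_A = C_{A0}e^(−k₁t) = 0.4667 kmol/m³, so C_C = C_{A0}−C_A−C_B = 0.06865 kmol/m³; C_B/C_C = 2.38.

2.38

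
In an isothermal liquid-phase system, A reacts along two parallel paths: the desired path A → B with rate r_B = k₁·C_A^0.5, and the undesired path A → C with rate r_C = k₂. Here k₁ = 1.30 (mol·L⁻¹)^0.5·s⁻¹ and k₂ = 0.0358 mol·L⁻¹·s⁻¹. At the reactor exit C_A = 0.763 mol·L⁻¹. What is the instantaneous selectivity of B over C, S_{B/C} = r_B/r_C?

31.7

S_{B/C} = r_B/r_C = (k₁·C_A^0.5)/(k₂) = (k₁/k₂)·C_A^0.5.
= (1.30×0.7630^0.5) / (0.0358) = 1.136/0.03580 = 31.7.
Since the desired path is higher order in A, keeping C_A high (PFR or concentrated feed) favours B.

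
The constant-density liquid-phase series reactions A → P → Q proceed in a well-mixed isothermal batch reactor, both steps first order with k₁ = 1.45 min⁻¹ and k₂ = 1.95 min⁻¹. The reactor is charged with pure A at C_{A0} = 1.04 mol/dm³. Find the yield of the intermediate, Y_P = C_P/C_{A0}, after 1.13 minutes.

0.243

Solving the coupled first-order balances gives C_P(t) = [k₁/(k₂−k₁)]·C_{A0}·(e^(−k₁t) − e^(−k₂t)).
e^(−k₁t) = e^(−1.45×1.13) = e^(−1.638) = 0.1943; e^(−k₂t) = e^(−2.203) = 0.1104.
C_P = 1.45×1.04/(1.95−1.45) × (0.1943−0.1104) = 3.016×0.08386 = 0.2529 mol/dm³.
Y_P = C_P/C_{A0} = 0.2529/1.04 = 0.243.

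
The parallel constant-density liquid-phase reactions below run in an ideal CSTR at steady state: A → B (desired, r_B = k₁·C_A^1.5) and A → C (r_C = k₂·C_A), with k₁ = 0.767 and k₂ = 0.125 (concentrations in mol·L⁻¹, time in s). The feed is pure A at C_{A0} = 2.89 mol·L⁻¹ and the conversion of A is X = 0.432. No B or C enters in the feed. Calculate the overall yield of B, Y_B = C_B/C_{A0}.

0.383

Exit C_A = C_{A0}(1−X) = 2.89×0.568 = 1.642 mol·L⁻¹.
In a CSTR the entire volume is at exit conditions, so r_B = 0.767×1.642^1.5 = 1.613 and r_C = 0.125×1.642 = 0.2052.
Fraction of consumed A going to B: r_B/(r_B+r_C) = 0.8872.
C_B = 0.8872·C_{A0}·X = 0.8872×2.89×0.432 = 1.11 mol·L⁻¹; Y_B = C_B/C_{A0} = 0.383.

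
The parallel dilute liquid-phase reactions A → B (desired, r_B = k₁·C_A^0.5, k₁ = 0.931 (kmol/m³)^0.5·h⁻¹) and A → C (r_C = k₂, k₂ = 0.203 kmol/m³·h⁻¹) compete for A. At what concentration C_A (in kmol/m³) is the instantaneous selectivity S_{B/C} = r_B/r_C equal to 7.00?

S_{B/C} = (k₁/k₂)·C_A^0.5 ⇒ C_A = (S·k₂/k₁)^(2).
= (7.00×0.203/0.931)^(2) = (1.526)^(2) = 2.33 kmol/m³.

2.33 kmol/m³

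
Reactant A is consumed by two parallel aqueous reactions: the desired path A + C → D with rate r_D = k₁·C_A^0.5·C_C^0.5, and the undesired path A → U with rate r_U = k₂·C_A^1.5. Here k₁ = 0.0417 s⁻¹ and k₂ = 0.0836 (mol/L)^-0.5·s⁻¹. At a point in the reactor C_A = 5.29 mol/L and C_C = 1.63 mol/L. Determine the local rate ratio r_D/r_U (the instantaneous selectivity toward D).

0.120

S_{D/U} = r_D/r_U = (k₁·C_A^0.5·C_C^0.5)/(k₂·C_A^1.5) = (k₁/k₂)·C_A⁻¹·C_C^0.5.
= (0.0417×5.290^0.5×1.630^0.5) / (0.0836×5.290^1.5) = 0.1224/1.017 = 0.120.
The undesired path is higher order in A, so low C_A (CSTR or dilute feed) favours D.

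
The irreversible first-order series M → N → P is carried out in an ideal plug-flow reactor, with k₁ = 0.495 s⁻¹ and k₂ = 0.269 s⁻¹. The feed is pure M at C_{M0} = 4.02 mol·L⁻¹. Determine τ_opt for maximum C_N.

2.70 s

For first-order series the maximum of C_N occurs at τ_opt = ln(k₂/k₁)/(k₂−k₁).
= ln(0.269/0.495)/(0.269−0.495) = ln(0.5434)/-0.2260 = -0.6098/-0.2260 = 2.70 s.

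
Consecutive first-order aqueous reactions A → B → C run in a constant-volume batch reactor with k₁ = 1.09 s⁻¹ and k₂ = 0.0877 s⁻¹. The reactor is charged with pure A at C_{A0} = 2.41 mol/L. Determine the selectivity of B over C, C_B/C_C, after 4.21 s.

For first-order series with pure A initially, C_B(t) = k₁C_{A0}/(k₂−k₁)·(e^(−k₁t) − e^(−k₂t)).
e^(−k₁t) = e^(−1.09×4.21) = e^(−4.589) = 0.01016; e^(−k₂t) = e^(−0.3692) = 0.6913.
C_B = 1.09×2.41/(0.0877−1.09) × (0.01016−0.6913) = (-2.621)×(-0.6811) = 1.785 mol/L.
C_A = C_{A0}e^(−k₁t) = 0.02450 mol/L, so C_C = C_{A0}−C_A−C_B = 0.6004 mol/L; C_B/C_C = 2.97.

2.97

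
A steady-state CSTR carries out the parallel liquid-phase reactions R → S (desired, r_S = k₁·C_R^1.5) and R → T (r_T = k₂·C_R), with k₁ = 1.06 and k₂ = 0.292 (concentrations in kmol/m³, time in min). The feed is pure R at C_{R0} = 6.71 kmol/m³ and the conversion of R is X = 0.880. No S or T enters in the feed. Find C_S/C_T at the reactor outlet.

Exit C_R = C_{R0}(1−X) = 6.71×0.120 = 0.8052 kmol/m³.
A CSTR operates uniformly at the exit composition, giving r_S = 0.7659 and r_T = 0.2351 (each k·C_R^n at C_R = 0.8052).
Overall selectivity = C_S/C_T = r_Sτ/(r_Tτ) = r_S/r_T = 3.26.

3.26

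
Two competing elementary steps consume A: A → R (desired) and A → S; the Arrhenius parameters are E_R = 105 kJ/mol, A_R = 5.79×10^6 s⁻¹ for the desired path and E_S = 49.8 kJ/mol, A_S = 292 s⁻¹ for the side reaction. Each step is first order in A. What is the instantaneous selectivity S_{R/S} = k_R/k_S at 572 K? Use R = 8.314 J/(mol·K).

0.180

k_R/k_S = (A_R/A_S)·exp[−(E_R−E_S)/(RT)] = (A_R/A_S)·exp[(E_S−E_R)/(RT)].
(E_S−E_R)/(RT) = (49.8−105)×10³/(8.314×572) = -55200/4756 = -11.61.
k_R/k_S = (5.79×10^6/292)·exp(-11.61) = 19829 × 9.099×10^-6 = 0.180.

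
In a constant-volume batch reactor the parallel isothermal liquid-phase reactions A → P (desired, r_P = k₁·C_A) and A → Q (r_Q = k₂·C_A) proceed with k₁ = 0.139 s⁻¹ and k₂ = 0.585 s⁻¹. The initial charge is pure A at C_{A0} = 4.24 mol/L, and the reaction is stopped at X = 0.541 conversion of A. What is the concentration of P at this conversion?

0.440 mol/L

C_A = C_{A0}(1−X) = 1.946 mol/L.
Both paths are first order in A, so the instantaneous fraction to P is constant: dC_P/d(−C_A) = k₁/(k₁+k₂) = 0.1920.
C_P = 0.1920·(C_{A0}−C_A) = 0.1920×2.294 = 0.440 mol/L.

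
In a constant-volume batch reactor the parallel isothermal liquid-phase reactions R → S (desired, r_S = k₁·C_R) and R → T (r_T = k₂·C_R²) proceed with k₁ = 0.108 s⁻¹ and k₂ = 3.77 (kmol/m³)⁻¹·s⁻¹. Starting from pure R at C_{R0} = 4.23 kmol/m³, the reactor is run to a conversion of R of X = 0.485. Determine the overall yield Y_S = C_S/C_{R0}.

C_R = C_{R0}(1−X) = 2.178 kmol/m³.
Along a PFR/batch, dC_S/dC_R = −r_S/(r_S+r_T) = −k₁/(k₁+k₂·C_R).
Integrating from C_{R0} to C_R: C_S = (0.108/3.77)·ln[(0.108+3.77·4.23)/(0.108+3.77·2.18)] = 0.02865·ln(16.06/8.321) = 0.01883 kmol/m³.
Y_S = C_S/C_{R0} = 0.01883/4.23 = 0.00445.

0.00445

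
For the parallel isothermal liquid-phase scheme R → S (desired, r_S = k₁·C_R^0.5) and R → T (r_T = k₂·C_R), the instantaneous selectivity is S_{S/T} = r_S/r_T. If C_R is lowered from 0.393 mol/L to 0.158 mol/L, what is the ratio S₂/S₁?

S_{S/T} = (k₁/k₂)·C_R^-0.5, so S₂/S₁ = (C_{R,2}/C_{R,1})^-0.5.
= (0.158/0.393)^(-0.5) = (0.4020)^(-0.5) = 1.58.

1.58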